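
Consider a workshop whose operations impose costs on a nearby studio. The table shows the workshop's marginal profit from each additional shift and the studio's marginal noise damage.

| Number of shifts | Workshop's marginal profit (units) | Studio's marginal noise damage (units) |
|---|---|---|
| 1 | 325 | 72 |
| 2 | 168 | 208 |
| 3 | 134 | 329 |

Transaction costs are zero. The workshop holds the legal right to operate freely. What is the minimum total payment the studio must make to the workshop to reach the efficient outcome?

302

Left alone the workshop would choose level 3 (marginal profit stays positive).
Efficient level: k* = 1 (marginal profit ≥ marginal noise damage through 1).
The studio must at least cover the workshop's forgone profit from cutting 3→1: 168 + 134 = 302.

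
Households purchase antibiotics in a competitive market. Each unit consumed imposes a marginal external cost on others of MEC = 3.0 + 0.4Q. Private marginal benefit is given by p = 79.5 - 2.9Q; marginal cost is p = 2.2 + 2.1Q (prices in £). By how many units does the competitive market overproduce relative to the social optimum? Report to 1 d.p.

1.7 units

Market equilibrium (private): 2.2 + 2.1Q = 79.5 - 2.9Q → Q_m = 15.4600.
Social marginal benefit = demand − MEC = 76.5 - 3.3Q.
Set SMB = MC: 76.5 - 3.3Q = 2.2 + 2.1Q → Q* = 13.7593.
Gap = |15.4600 − 13.7593| = 1.7007.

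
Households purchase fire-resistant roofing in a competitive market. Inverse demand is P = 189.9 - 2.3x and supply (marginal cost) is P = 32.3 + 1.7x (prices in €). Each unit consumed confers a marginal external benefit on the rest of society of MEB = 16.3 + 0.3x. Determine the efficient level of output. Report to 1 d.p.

Social marginal benefit = demand + MEB = 206.2 - 2.0x.
Set SMB = MC: 206.2 - 2.0x = 32.3 + 1.7x → x* = 47.0000.

x* = 47.0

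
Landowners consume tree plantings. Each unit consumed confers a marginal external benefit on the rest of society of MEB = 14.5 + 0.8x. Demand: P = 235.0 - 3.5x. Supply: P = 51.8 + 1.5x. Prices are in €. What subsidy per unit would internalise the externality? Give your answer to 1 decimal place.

Social marginal benefit = demand + MEB = 249.5 - 2.7x.
Set SMB = MC: 249.5 - 2.7x = 51.8 + 1.5x → x* = 47.0714.
The Pigouvian subsidy equals MEB at x*: 14.5 + 0.8×47.0714 = 52.1571.

subsidy = €52.2 per unit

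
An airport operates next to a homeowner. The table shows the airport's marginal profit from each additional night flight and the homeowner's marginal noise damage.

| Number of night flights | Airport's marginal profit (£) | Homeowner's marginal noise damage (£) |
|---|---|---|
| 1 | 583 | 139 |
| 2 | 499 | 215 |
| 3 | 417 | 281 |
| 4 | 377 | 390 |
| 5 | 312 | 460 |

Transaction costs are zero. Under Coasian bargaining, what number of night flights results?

3

Bargaining reaches the level where marginal profit last exceeds marginal noise damage.
That holds through level 3 (417 ≥ 281) but not at 4 (377 < 390).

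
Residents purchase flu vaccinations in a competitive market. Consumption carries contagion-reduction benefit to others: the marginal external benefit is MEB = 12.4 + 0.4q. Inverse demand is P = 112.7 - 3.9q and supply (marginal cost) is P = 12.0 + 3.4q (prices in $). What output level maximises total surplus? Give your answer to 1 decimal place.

Social marginal benefit = demand + MEB = 125.1 - 3.5q.
Set SMB = MC: 125.1 - 3.5q = 12.0 + 3.4q → q* = 16.3913.

q* = 16.4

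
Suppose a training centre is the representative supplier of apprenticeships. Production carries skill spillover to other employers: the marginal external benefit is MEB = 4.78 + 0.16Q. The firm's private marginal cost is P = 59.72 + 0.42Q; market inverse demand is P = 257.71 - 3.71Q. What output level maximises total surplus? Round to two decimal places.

Social marginal cost = private MC − MEB = 54.94 + 0.26Q.
Set SMC = demand: 54.94 + 0.26Q = 257.71 - 3.71Q → Q* = 51.0756.

Q* = 51.08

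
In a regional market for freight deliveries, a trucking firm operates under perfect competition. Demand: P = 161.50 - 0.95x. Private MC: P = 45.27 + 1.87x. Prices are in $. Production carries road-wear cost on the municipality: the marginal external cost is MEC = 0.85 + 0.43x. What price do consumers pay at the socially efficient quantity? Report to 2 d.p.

P = $127.77

Social marginal cost = private MC + MEC = 46.12 + 2.30x.
Set SMC = demand: 46.12 + 2.30x = 161.50 - 0.95x → x* = 35.5015.
Consumer price on the demand curve at x*: 161.50 − 0.95×35.5015 = 127.7736.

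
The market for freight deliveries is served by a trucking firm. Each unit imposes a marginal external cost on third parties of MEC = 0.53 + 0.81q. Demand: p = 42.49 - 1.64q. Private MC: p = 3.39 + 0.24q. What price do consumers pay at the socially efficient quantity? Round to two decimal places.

Social marginal cost = private MC + MEC = 3.92 + 1.05q.
Set SMC = demand: 3.92 + 1.05q = 42.49 - 1.64q → q* = 14.3383.
Consumer price on the demand curve at q*: 42.49 − 1.64×14.3383 = 18.9752.

P = 18.98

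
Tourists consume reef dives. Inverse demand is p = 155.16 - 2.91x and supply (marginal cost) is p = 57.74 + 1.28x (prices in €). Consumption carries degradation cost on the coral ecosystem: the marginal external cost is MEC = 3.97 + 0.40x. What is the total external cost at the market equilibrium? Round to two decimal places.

€200.42

Market equilibrium (private): 57.74 + 1.28x = 155.16 - 2.91x → x_m = 23.2506.
Total external cost = ∫₀^{x_m} (3.97 + 0.40x) dx = 3.97×23.2506 + ½×0.40×23.2506² = 200.4230.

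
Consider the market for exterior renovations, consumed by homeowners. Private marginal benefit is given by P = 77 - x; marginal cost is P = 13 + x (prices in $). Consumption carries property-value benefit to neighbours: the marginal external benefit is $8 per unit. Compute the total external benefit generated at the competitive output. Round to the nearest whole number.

Market equilibrium (private): 13 + x = 77 - x → x_m = 32.0000.
Total external benefit = MEB × x_m = 8 × 32.0000 = 256.0000.

$256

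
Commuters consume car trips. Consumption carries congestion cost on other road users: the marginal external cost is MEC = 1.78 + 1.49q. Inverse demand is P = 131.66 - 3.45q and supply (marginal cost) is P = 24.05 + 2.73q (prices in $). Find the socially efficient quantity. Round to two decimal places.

Social marginal benefit = demand − MEC = 129.88 - 4.94q.
Set SMB = MC: 129.88 - 4.94q = 24.05 + 2.73q → q* = 13.7979.

q* = 13.80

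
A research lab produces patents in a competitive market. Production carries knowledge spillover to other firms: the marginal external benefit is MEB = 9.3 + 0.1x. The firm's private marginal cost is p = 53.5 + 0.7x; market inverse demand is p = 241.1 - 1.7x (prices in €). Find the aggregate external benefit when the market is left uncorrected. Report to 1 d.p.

€1032.5

Market equilibrium (private): 53.5 + 0.7x = 241.1 - 1.7x → x_m = 78.1667.
Total external benefit = ∫₀^{x_m} (9.3 + 0.1x) dx = 9.3×78.1667 + ½×0.1×78.1667² = 1032.4520.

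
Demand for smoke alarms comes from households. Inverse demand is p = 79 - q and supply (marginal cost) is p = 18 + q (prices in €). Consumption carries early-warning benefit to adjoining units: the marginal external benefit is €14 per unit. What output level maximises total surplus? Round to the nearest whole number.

q* = 38

Social marginal benefit = demand + MEB = 93 - q.
Set SMB = MC: 93 - q = 18 + q → q* = 37.5000.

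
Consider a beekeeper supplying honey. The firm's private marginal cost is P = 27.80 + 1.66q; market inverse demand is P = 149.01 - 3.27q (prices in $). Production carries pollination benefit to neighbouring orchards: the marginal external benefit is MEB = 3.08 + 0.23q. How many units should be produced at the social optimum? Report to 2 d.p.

q* = 26.44

Social marginal cost = private MC − MEB = 24.72 + 1.43q.
Set SMC = demand: 24.72 + 1.43q = 149.01 - 3.27q → q* = 26.4447.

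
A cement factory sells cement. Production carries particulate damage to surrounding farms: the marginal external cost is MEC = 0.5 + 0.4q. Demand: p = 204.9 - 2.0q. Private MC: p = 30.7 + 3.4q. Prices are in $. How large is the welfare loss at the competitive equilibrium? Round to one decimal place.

DWL = $15.5

Market equilibrium (private): 30.7 + 3.4q = 204.9 - 2.0q → q_m = 32.2593.
Social marginal cost = private MC + MEC = 31.2 + 3.8q.
Set SMC = demand: 31.2 + 3.8q = 204.9 - 2.0q → q* = 29.9483.
The welfare-loss triangle has base |q_m − q*| and height MEC(q_m) (the vertical gap between SMC and demand is zero at q* and MEC at q_m).
DWL = ½ × 2.3110 × 13.4037 = 15.4880.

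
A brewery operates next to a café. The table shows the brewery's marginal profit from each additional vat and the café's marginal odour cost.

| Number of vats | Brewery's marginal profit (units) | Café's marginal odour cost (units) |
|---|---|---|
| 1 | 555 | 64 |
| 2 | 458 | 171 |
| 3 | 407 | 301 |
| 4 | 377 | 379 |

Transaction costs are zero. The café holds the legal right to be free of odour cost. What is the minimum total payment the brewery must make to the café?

536

Efficient level: marginal profit ≥ marginal odour cost through level 3, so k* = 3.
With the café holding the right, the brewery must at least compensate total damage at k*: 64 + 171 + 301 = 536.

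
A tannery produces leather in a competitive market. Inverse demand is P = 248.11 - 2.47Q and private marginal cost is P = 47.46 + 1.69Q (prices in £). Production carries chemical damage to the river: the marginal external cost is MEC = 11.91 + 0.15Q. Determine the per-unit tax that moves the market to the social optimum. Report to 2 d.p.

tax = £18.48 per unit

Social marginal cost = private MC + MEC = 59.37 + 1.84Q.
Set SMC = demand: 59.37 + 1.84Q = 248.11 - 2.47Q → Q* = 43.7912.
The Pigouvian tax equals MEC at Q*: 11.91 + 0.15×43.7912 = 18.4787.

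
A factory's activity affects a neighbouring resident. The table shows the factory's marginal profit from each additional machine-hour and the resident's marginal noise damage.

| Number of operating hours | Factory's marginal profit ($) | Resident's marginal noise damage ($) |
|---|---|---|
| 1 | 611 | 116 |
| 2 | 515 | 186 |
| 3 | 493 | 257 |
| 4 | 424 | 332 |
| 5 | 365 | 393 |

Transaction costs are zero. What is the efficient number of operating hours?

Bargaining reaches the level where marginal profit last exceeds marginal noise damage.
That holds through level 4 (424 ≥ 332) but not at 5 (365 < 393).

4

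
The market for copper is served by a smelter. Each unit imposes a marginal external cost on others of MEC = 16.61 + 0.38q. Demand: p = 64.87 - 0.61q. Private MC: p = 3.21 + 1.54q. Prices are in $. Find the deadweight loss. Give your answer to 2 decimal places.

DWL = $149.54

Market equilibrium (private): 3.21 + 1.54q = 64.87 - 0.61q → q_m = 28.6791.
Social marginal cost = private MC + MEC = 19.82 + 1.92q.
Set SMC = demand: 19.82 + 1.92q = 64.87 - 0.61q → q* = 17.8063.
The loss is the area between SMC and demand from q* to q_m; with linear curves that's a triangle of height MEC(q_m).
DWL = ½ × 10.8728 × 27.5080 = 149.5445.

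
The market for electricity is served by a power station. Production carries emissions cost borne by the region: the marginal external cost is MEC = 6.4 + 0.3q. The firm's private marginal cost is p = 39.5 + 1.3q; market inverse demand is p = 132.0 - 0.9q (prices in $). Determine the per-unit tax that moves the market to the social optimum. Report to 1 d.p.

Social marginal cost = private MC + MEC = 45.9 + 1.6q.
Set SMC = demand: 45.9 + 1.6q = 132.0 - 0.9q → q* = 34.4400.
The Pigouvian tax equals MEC at q*: 6.4 + 0.3×34.4400 = 16.7320.

tax = $16.7 per unit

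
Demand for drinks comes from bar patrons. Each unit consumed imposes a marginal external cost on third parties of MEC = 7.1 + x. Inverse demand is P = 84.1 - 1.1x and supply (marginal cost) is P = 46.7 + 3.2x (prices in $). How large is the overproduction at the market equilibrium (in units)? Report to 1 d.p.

3.0 units

Market equilibrium (private): 46.7 + 3.2x = 84.1 - 1.1x → x_m = 8.6977.
Social marginal benefit = demand − MEC = 77.0 - 2.1x.
Set SMB = MC: 77.0 - 2.1x = 46.7 + 3.2x → x* = 5.7170.
Gap = |8.6977 − 5.7170| = 2.9807.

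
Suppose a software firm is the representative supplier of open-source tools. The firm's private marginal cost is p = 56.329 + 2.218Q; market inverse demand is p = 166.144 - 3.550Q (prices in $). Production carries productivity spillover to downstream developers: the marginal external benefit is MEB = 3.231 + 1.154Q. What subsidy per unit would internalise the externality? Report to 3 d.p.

Social marginal cost = private MC − MEB = 53.098 + 1.064Q.
Set SMC = demand: 53.098 + 1.064Q = 166.144 - 3.550Q → Q* = 24.5007.
The Pigouvian subsidy equals MEB at Q*: 3.231 + 1.154×24.5007 = 31.5048.

subsidy = $31.505 per unit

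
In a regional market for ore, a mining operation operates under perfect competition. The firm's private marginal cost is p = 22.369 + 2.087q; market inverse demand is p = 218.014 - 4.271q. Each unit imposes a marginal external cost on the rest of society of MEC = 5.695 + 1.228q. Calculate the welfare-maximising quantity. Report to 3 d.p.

q* = 25.040

Social marginal cost = private MC + MEC = 28.064 + 3.315q.
Set SMC = demand: 28.064 + 3.315q = 218.014 - 4.271q → q* = 25.0395.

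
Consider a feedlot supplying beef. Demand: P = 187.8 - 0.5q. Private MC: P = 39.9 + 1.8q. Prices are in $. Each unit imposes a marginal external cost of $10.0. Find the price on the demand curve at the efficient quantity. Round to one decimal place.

P = $157.8

Social marginal cost = private MC + MEC = 49.9 + 1.8q.
Set SMC = demand: 49.9 + 1.8q = 187.8 - 0.5q → q* = 59.9565.
Consumer price on the demand curve at q*: 187.8 − 0.5×59.9565 = 157.8218.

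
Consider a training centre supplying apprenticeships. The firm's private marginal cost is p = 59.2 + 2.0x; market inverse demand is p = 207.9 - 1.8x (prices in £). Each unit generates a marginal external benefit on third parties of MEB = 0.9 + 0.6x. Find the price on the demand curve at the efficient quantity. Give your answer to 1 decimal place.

P = £123.8

Social marginal cost = private MC − MEB = 58.3 + 1.4x.
Set SMC = demand: 58.3 + 1.4x = 207.9 - 1.8x → x* = 46.7500.
Consumer price on the demand curve at x*: 207.9 − 1.8×46.7500 = 123.7500.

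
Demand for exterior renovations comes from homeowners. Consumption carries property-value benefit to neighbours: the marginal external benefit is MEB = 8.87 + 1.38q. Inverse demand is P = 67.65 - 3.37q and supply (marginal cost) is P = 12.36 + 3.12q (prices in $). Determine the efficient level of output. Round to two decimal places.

Social marginal benefit = demand + MEB = 76.52 - 1.99q.
Set SMB = MC: 76.52 - 1.99q = 12.36 + 3.12q → q* = 12.5558.

q* = 12.56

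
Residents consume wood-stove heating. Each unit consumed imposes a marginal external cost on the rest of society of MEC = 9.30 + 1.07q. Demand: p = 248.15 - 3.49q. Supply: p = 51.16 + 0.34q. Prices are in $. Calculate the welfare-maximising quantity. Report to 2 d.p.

q* = 38.30

Social marginal benefit = demand − MEC = 238.85 - 4.56q.
Set SMB = MC: 238.85 - 4.56q = 51.16 + 0.34q → q* = 38.3041.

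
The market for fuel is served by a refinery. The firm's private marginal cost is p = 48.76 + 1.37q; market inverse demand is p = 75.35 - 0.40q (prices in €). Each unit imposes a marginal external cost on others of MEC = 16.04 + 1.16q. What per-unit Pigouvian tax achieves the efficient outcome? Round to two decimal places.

tax = €20.22 per unit

Social marginal cost = private MC + MEC = 64.80 + 2.53q.
Set SMC = demand: 64.80 + 2.53q = 75.35 - 0.40q → q* = 3.6007.
The Pigouvian tax equals MEC at q*: 16.04 + 1.16×3.6007 = 20.2168.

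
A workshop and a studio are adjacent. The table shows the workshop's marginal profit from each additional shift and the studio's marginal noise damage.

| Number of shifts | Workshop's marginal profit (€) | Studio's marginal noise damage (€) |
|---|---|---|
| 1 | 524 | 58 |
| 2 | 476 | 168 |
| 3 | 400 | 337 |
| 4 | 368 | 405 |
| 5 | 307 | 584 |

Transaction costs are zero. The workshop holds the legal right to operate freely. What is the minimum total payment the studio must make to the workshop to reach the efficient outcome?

Left alone the workshop would choose level 5 (marginal profit stays positive).
Efficient level: k* = 3 (marginal profit ≥ marginal noise damage through 3).
The studio must at least cover the workshop's forgone profit from cutting 5→3: 368 + 307 = 675.

€675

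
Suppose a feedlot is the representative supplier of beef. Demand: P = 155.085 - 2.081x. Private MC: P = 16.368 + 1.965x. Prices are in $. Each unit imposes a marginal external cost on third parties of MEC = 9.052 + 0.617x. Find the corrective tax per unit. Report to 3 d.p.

Social marginal cost = private MC + MEC = 25.420 + 2.582x.
Set SMC = demand: 25.420 + 2.582x = 155.085 - 2.081x → x* = 27.8072.
The Pigouvian tax equals MEC at x*: 9.052 + 0.617×27.8072 = 26.2090.

tax = $26.209 per unit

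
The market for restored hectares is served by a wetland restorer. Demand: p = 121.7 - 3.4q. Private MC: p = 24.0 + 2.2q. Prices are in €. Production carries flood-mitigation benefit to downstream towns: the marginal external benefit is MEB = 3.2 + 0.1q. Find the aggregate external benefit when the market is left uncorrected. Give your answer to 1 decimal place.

Market equilibrium (private): 24.0 + 2.2q = 121.7 - 3.4q → q_m = 17.4464.
Total external benefit = ∫₀^{q_m} (3.2 + 0.1q) dq = 3.2×17.4464 + ½×0.1×17.4464² = 71.0473.

€71.0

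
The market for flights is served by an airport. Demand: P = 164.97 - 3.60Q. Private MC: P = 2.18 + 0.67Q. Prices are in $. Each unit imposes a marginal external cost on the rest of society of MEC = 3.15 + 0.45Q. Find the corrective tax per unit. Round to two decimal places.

Social marginal cost = private MC + MEC = 5.33 + 1.12Q.
Set SMC = demand: 5.33 + 1.12Q = 164.97 - 3.60Q → Q* = 33.8220.
The Pigouvian tax equals MEC at Q*: 3.15 + 0.45×33.8220 = 18.3699.

tax = $18.37 per unit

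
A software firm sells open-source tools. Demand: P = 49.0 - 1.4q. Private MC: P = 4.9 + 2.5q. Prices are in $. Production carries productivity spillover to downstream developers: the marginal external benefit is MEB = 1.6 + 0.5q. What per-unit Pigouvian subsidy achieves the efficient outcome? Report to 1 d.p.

Social marginal cost = private MC − MEB = 3.3 + 2.0q.
Set SMC = demand: 3.3 + 2.0q = 49.0 - 1.4q → q* = 13.4412.
The Pigouvian subsidy equals MEB at q*: 1.6 + 0.5×13.4412 = 8.3206.

subsidy = $8.3 per unit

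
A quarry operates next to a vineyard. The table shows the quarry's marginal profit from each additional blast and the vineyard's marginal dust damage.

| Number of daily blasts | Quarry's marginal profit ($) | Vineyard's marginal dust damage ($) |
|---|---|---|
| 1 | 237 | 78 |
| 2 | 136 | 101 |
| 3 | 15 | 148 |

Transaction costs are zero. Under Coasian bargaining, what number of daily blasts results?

Bargaining reaches the level where marginal profit last exceeds marginal dust damage.
That holds through level 2 (136 ≥ 101) but not at 3 (15 < 148).

2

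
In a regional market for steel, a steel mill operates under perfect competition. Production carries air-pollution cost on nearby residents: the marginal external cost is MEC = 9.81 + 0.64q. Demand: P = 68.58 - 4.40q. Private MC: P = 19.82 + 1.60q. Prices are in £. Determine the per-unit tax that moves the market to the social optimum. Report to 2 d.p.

Social marginal cost = private MC + MEC = 29.63 + 2.24q.
Set SMC = demand: 29.63 + 2.24q = 68.58 - 4.40q → q* = 5.8660.
The Pigouvian tax equals MEC at q*: 9.81 + 0.64×5.8660 = 13.5642.

tax = £13.56 per unit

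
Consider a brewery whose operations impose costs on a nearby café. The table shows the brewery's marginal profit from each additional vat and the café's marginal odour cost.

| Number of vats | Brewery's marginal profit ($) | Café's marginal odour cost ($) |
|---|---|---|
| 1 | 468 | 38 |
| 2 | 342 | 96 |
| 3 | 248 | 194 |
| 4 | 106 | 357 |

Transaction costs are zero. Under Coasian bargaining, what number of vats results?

Bargaining reaches the level where marginal profit last exceeds marginal odour cost.
That holds through level 3 (248 ≥ 194) but not at 4 (106 < 357).

3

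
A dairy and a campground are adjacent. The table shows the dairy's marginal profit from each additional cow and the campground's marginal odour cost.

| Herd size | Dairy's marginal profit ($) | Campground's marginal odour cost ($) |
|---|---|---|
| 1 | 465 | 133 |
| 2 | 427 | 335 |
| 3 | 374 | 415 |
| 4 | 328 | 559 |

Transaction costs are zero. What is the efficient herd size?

2

Bargaining reaches the level where marginal profit last exceeds marginal odour cost.
That holds through level 2 (427 ≥ 335) but not at 3 (374 < 415).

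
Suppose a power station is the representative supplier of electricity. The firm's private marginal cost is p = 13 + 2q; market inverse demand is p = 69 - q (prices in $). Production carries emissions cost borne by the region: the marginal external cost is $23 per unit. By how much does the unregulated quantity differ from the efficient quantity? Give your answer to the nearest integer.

Market equilibrium (private): 13 + 2q = 69 - q → q_m = 18.6667.
Social marginal cost = private MC + MEC = 36 + 2q.
Set SMC = demand: 36 + 2q = 69 - q → q* = 11.0000.
Gap = |18.6667 − 11.0000| = 7.6667.

8 units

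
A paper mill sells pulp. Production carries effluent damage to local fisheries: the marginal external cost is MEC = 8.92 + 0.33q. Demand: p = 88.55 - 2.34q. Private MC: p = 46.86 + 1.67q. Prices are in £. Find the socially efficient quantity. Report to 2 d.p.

q* = 7.55

Social marginal cost = private MC + MEC = 55.78 + 2.00q.
Set SMC = demand: 55.78 + 2.00q = 88.55 - 2.34q → q* = 7.5507.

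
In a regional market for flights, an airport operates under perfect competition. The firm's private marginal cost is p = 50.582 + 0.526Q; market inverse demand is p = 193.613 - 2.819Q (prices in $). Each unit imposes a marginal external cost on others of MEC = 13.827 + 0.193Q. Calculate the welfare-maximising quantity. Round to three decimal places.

Q* = 36.519

Social marginal cost = private MC + MEC = 64.409 + 0.719Q.
Set SMC = demand: 64.409 + 0.719Q = 193.613 - 2.819Q → Q* = 36.5189.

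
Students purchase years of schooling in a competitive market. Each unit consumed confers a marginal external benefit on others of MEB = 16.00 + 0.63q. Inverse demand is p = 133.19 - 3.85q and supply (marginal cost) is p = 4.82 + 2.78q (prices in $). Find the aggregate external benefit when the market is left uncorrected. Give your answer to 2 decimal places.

$427.88

Market equilibrium (private): 4.82 + 2.78q = 133.19 - 3.85q → q_m = 19.3620.
Total external benefit = ∫₀^{q_m} (16.00 + 0.63q) dq = 16.00×19.3620 + ½×0.63×19.3620² = 427.8814.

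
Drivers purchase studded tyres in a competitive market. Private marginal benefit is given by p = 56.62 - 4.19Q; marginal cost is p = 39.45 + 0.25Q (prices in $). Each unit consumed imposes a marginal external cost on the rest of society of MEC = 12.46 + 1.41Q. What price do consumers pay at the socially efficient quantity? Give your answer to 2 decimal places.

Social marginal benefit = demand − MEC = 44.16 - 5.60Q.
Set SMB = MC: 44.16 - 5.60Q = 39.45 + 0.25Q → Q* = 0.8051.
Consumer price on the demand curve at Q*: 56.62 − 4.19×0.8051 = 53.2466.

P = $53.25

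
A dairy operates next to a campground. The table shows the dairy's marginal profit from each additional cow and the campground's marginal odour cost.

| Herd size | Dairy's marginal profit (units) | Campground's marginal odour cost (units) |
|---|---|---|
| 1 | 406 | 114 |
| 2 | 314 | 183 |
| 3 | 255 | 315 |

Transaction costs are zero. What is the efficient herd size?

Bargaining reaches the level where marginal profit last exceeds marginal odour cost.
That holds through level 2 (314 ≥ 183) but not at 3 (255 < 315).

2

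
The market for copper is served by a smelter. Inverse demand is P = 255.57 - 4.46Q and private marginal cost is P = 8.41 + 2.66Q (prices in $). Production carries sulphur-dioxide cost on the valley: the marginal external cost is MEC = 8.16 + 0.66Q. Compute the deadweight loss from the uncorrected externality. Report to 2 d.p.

Market equilibrium (private): 8.41 + 2.66Q = 255.57 - 4.46Q → Q_m = 34.7135.
Social marginal cost = private MC + MEC = 16.57 + 3.32Q.
Set SMC = demand: 16.57 + 3.32Q = 255.57 - 4.46Q → Q* = 30.7198.
The welfare-loss triangle has base |Q_m − Q*| and height MEC(Q_m) (the vertical gap between SMC and demand is zero at Q* and MEC at Q_m).
DWL = ½ × 3.9937 × 31.0709 = 62.0439.

DWL = $62.04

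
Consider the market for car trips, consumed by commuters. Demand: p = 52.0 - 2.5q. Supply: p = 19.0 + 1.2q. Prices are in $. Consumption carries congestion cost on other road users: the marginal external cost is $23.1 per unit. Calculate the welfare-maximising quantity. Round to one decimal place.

q* = 2.7

Social marginal benefit = demand − MEC = 28.9 - 2.5q.
Set SMB = MC: 28.9 - 2.5q = 19.0 + 1.2q → q* = 2.6757.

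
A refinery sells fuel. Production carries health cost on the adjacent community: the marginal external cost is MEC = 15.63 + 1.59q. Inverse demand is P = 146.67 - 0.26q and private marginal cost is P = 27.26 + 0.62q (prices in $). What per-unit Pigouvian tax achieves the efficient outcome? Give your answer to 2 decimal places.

Social marginal cost = private MC + MEC = 42.89 + 2.21q.
Set SMC = demand: 42.89 + 2.21q = 146.67 - 0.26q → q* = 42.0162.
The Pigouvian tax equals MEC at q*: 15.63 + 1.59×42.0162 = 82.4358.

tax = $82.44 per unit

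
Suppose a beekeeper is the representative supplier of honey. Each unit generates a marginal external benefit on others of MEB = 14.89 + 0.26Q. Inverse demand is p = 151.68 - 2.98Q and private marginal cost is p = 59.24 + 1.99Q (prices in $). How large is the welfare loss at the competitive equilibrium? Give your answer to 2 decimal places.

DWL = $41.31

Market equilibrium (private): 59.24 + 1.99Q = 151.68 - 2.98Q → Q_m = 18.5996.
Social marginal cost = private MC − MEB = 44.35 + 1.73Q.
Set SMC = demand: 44.35 + 1.73Q = 151.68 - 2.98Q → Q* = 22.7877.
Height of the DWL triangle at Q_m is demand(Q_m) − SMC(Q_m) = MEB(Q_m) = 19.7259.
DWL = ½ × 4.1881 × 19.7259 = 41.3070.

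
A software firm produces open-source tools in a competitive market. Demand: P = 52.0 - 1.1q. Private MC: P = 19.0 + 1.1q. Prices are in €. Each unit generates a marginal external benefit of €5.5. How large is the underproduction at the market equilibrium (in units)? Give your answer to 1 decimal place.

2.5 units

Market equilibrium (private): 19.0 + 1.1q = 52.0 - 1.1q → q_m = 15.0000.
Social marginal cost = private MC − MEB = 13.5 + 1.1q.
Set SMC = demand: 13.5 + 1.1q = 52.0 - 1.1q → q* = 17.5000.
Gap = |15.0000 − 17.5000| = 2.5000.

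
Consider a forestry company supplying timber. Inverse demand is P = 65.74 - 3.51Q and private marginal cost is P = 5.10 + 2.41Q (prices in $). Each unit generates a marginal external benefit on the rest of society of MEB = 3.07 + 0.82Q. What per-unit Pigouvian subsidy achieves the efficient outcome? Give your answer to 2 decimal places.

subsidy = $13.31 per unit

Social marginal cost = private MC − MEB = 2.03 + 1.59Q.
Set SMC = demand: 2.03 + 1.59Q = 65.74 - 3.51Q → Q* = 12.4922.
The Pigouvian subsidy equals MEB at Q*: 3.07 + 0.82×12.4922 = 13.3136.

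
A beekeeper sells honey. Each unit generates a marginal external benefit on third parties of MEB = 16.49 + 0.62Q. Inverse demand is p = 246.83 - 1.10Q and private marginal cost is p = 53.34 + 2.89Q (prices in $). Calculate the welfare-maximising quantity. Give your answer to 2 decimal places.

Q* = 62.31

Social marginal cost = private MC − MEB = 36.85 + 2.27Q.
Set SMC = demand: 36.85 + 2.27Q = 246.83 - 1.10Q → Q* = 62.3086.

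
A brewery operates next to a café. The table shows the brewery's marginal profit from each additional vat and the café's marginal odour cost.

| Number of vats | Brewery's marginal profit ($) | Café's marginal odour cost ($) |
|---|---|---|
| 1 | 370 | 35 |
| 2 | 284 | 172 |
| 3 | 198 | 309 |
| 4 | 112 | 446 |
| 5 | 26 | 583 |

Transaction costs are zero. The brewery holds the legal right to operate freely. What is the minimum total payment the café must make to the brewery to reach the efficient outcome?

Left alone the brewery would choose level 5 (marginal profit stays positive).
Efficient level: k* = 2 (marginal profit ≥ marginal odour cost through 2).
The café must at least cover the brewery's forgone profit from cutting 5→2: 198 + 112 + 26 = 336.

$336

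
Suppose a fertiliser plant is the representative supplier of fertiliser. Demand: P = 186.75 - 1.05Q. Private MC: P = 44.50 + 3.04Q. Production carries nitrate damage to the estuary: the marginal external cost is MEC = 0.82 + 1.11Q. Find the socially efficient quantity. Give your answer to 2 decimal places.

Q* = 27.20

Social marginal cost = private MC + MEC = 45.32 + 4.15Q.
Set SMC = demand: 45.32 + 4.15Q = 186.75 - 1.05Q → Q* = 27.1981.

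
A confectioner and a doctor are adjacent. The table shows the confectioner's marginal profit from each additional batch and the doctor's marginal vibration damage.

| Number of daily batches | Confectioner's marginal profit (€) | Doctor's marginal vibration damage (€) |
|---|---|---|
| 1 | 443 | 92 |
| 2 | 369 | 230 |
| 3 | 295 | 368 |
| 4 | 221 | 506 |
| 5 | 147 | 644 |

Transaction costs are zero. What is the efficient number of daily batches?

Bargaining reaches the level where marginal profit last exceeds marginal vibration damage.
That holds through level 2 (369 ≥ 230) but not at 3 (295 < 368).

2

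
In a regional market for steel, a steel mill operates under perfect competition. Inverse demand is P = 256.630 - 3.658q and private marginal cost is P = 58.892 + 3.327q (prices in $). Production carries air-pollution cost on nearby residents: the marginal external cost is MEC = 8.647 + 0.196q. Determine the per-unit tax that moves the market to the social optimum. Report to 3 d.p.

tax = $13.808 per unit

Social marginal cost = private MC + MEC = 67.539 + 3.523q.
Set SMC = demand: 67.539 + 3.523q = 256.630 - 3.658q → q* = 26.3321.
The Pigouvian tax equals MEC at q*: 8.647 + 0.196×26.3321 = 13.8081.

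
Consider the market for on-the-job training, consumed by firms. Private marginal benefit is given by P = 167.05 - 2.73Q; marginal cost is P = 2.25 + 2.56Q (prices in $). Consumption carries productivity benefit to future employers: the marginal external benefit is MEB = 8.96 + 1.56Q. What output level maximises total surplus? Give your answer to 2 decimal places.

Social marginal benefit = demand + MEB = 176.01 - 1.17Q.
Set SMB = MC: 176.01 - 1.17Q = 2.25 + 2.56Q → Q* = 46.5845.

Q* = 46.58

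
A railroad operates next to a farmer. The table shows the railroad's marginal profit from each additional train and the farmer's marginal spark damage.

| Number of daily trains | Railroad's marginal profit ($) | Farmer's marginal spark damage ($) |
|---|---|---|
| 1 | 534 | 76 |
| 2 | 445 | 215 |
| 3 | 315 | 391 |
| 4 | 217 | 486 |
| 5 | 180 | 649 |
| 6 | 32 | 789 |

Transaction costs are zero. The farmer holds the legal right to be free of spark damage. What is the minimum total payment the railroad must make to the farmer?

$291

Efficient level: marginal profit ≥ marginal spark damage through level 2, so k* = 2.
With the farmer holding the right, the railroad must at least compensate total damage at k*: 76 + 215 = 291.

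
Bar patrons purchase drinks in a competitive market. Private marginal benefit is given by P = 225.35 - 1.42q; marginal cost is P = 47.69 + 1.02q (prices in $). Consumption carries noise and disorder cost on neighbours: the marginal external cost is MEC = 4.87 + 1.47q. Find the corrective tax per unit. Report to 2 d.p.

tax = $69.83 per unit

Social marginal benefit = demand − MEC = 220.48 - 2.89q.
Set SMB = MC: 220.48 - 2.89q = 47.69 + 1.02q → q* = 44.1918.
The Pigouvian tax equals MEC at q*: 4.87 + 1.47×44.1918 = 69.8319.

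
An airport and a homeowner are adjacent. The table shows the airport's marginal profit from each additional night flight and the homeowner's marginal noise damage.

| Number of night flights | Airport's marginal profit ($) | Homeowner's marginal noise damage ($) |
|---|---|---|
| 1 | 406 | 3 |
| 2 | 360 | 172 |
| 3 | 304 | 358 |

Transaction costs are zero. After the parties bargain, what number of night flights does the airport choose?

2

Bargaining reaches the level where marginal profit last exceeds marginal noise damage.
That holds through level 2 (360 ≥ 172) but not at 3 (304 < 358).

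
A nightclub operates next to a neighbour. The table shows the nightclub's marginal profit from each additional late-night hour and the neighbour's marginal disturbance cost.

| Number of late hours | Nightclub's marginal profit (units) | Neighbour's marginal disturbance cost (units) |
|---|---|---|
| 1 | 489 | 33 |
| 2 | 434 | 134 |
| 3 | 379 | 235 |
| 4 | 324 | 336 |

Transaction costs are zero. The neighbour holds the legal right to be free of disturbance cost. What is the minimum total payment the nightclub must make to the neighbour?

402

Efficient level: marginal profit ≥ marginal disturbance cost through level 3, so k* = 3.
With the neighbour holding the right, the nightclub must at least compensate total damage at k*: 33 + 134 + 235 = 402.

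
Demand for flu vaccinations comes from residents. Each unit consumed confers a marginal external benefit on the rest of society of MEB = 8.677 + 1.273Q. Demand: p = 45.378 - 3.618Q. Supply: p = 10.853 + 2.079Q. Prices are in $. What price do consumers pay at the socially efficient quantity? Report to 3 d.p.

P = $10.047

Social marginal benefit = demand + MEB = 54.055 - 2.345Q.
Set SMB = MC: 54.055 - 2.345Q = 10.853 + 2.079Q → Q* = 9.7654.
Consumer price on the demand curve at Q*: 45.378 − 3.618×9.7654 = 10.0468.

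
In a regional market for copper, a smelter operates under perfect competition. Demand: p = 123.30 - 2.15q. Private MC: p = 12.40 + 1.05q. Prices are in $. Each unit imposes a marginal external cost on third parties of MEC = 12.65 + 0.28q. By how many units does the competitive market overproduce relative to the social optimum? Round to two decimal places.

Market equilibrium (private): 12.40 + 1.05q = 123.30 - 2.15q → q_m = 34.6563.
Social marginal cost = private MC + MEC = 25.05 + 1.33q.
Set SMC = demand: 25.05 + 1.33q = 123.30 - 2.15q → q* = 28.2328.
Gap = |34.6563 − 28.2328| = 6.4235.

6.42 units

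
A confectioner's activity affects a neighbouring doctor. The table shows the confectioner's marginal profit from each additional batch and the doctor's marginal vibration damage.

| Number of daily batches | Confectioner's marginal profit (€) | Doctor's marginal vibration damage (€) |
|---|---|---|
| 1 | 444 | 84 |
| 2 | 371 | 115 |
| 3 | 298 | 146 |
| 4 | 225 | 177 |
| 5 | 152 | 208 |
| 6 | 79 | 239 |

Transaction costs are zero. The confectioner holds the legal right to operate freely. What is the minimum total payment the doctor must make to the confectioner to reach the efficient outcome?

Left alone the confectioner would choose level 6 (marginal profit stays positive).
Efficient level: k* = 4 (marginal profit ≥ marginal vibration damage through 4).
The doctor must at least cover the confectioner's forgone profit from cutting 6→4: 152 + 79 = 231.

€231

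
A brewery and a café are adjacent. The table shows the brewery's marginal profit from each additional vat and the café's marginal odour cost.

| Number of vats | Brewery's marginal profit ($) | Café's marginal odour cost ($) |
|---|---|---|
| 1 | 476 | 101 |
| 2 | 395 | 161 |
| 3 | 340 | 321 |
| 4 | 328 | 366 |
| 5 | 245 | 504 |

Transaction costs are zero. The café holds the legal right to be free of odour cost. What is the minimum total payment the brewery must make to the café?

Efficient level: marginal profit ≥ marginal odour cost through level 3, so k* = 3.
With the café holding the right, the brewery must at least compensate total damage at k*: 101 + 161 + 321 = 583.

$583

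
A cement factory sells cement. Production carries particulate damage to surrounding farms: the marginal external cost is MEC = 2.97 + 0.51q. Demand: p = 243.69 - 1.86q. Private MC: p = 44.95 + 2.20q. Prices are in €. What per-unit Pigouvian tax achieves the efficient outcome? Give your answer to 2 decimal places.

Social marginal cost = private MC + MEC = 47.92 + 2.71q.
Set SMC = demand: 47.92 + 2.71q = 243.69 - 1.86q → q* = 42.8381.
The Pigouvian tax equals MEC at q*: 2.97 + 0.51×42.8381 = 24.8174.

tax = €24.82 per unit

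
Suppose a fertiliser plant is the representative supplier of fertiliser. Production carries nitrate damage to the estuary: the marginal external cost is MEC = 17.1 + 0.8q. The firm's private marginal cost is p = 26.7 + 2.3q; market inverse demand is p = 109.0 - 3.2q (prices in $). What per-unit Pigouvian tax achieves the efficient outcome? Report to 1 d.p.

tax = $25.4 per unit

Social marginal cost = private MC + MEC = 43.8 + 3.1q.
Set SMC = demand: 43.8 + 3.1q = 109.0 - 3.2q → q* = 10.3492.
The Pigouvian tax equals MEC at q*: 17.1 + 0.8×10.3492 = 25.3794.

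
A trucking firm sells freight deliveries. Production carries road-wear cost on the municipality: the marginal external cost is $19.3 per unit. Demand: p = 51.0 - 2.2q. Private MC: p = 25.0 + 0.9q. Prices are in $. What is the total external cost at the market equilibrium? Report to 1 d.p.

$161.9

Market equilibrium (private): 25.0 + 0.9q = 51.0 - 2.2q → q_m = 8.3871.
Total external cost = MEC × q_m = 19.3 × 8.3871 = 161.8710.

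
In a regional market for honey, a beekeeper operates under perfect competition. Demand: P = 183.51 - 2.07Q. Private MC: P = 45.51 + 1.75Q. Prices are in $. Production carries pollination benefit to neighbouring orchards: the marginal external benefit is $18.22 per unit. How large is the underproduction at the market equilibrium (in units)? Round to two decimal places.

4.77 units

Market equilibrium (private): 45.51 + 1.75Q = 183.51 - 2.07Q → Q_m = 36.1257.
Social marginal cost = private MC − MEB = 27.29 + 1.75Q.
Set SMC = demand: 27.29 + 1.75Q = 183.51 - 2.07Q → Q* = 40.8953.
Gap = |36.1257 − 40.8953| = 4.7696.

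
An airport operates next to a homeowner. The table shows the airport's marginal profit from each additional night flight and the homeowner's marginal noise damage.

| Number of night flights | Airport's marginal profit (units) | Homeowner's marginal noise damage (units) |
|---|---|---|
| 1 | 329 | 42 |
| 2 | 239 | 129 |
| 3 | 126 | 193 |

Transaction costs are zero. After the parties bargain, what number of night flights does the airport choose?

2

Bargaining reaches the level where marginal profit last exceeds marginal noise damage.
That holds through level 2 (239 ≥ 129) but not at 3 (126 < 193).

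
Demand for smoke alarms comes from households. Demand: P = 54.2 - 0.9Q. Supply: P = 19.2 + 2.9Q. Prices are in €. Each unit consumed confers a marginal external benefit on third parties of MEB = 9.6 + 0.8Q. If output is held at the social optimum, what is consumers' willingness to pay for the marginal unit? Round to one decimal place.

Social marginal benefit = demand + MEB = 63.8 - 0.1Q.
Set SMB = MC: 63.8 - 0.1Q = 19.2 + 2.9Q → Q* = 14.8667.
Consumer price on the demand curve at Q*: 54.2 − 0.9×14.8667 = 40.8200.

P = €40.8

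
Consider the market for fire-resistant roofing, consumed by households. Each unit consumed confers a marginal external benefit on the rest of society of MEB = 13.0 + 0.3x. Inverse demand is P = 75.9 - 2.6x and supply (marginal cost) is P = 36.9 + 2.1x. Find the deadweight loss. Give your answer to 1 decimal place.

DWL = 27.3

Market equilibrium (private): 36.9 + 2.1x = 75.9 - 2.6x → x_m = 8.2979.
Social marginal benefit = demand + MEB = 88.9 - 2.3x.
Set SMB = MC: 88.9 - 2.3x = 36.9 + 2.1x → x* = 11.8182.
Height of the DWL triangle at x_m is SMB(x_m) − MC(x_m) = MEB(x_m) = 15.4894.
DWL = ½ × 3.5203 × 15.4894 = 27.2637.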